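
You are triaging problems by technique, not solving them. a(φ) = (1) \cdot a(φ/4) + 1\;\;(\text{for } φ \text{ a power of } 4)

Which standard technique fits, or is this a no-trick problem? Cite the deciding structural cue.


Best approach: the master substitution — the argument contracts 4-fold per step: reindex φ exponentially and solve the linear recurrence in the new index.


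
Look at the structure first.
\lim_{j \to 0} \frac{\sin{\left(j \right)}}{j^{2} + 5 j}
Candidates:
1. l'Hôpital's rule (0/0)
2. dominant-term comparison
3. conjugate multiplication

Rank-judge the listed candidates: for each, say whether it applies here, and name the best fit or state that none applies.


Verdict: l'Hôpital's rule (0/0) — plug in 0: top and bottom both hit zero, so differentiate each and retry. A local series expansion at the point resolves it as well; the rule is the packaged version of that step.
- l'Hôpital's rule (0/0) — applies; the problem has the shape this method handles.
- dominant-term comparison: this limit is not decided by comparing polynomial growth at infinity.
- conjugate multiplication — no divergent radical difference is present for a conjugate pair to cancel.


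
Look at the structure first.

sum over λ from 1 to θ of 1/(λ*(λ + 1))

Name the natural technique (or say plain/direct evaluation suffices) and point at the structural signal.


Verdict: telescoping — integer-spaced poles in 1/(λ*(λ + 1)) are the telescoping signature in disguise.


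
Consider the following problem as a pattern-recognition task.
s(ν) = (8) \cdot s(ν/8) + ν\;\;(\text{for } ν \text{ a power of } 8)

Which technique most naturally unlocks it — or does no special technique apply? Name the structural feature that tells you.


Best approach: the master substitution — the argument contracts 8-fold per step: reindex ν exponentially and solve the linear recurrence in the new index.


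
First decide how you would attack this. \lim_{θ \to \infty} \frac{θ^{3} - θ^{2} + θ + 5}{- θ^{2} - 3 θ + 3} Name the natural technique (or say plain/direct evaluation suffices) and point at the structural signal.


Technique: dominant-term comparison — divide through by the highest power of θ; every lower-order term dies and the dominant terms decide the limit. Differentiating the expression as a single quotient would eventually settle it as well; matching dominant growth settles it immediately.


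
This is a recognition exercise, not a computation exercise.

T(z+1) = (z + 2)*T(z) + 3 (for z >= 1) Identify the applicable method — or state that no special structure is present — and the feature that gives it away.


Best approach: a summation factor — it is first-order linear but the coefficient z + 2 depends on the index, so multiply through by a summation factor to telescope it.


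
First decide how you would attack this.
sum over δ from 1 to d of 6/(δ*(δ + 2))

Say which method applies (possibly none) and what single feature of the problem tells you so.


Technique: telescoping — the denominator's roots in 6/(δ*(δ + 2)) sit an integer apart: decomposition produces a self-cancelling chain.


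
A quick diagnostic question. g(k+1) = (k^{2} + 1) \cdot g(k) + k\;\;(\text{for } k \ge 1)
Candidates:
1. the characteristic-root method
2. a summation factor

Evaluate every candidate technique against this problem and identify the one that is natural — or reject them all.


Verdict: a summation factor — first-order linear but the coefficient k^{2} + 1 moves with the index — divide by the cumulative product and telescope.
- the characteristic-root method: an index-dependent weight blocks the pure exponential ansatz.
- a summation factor: applies; the problem has the shape this method handles.


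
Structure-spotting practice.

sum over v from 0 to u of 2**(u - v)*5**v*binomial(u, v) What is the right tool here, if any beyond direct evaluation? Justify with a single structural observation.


Diagnosis: the binomial theorem — binomial coefficients against complementary powers of 5 and 2: recognize the binomial expansion and resum.


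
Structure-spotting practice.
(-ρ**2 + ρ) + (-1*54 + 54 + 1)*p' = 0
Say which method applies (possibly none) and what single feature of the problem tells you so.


Method: no special technique — with p absent the equation is not coupled at all: direct integration in ρ.


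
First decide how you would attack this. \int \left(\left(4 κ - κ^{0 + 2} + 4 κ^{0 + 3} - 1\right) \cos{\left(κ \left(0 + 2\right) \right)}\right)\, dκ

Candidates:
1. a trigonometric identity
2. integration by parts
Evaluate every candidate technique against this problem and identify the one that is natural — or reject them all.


Method: integration by parts — a polynomial factor (4 κ - κ^{0 + 2} + 4 κ^{0 + 3} - 1) multiplies \cos{\left(κ \left(0 + 2\right) \right)}; differentiating (4 κ - κ^{0 + 2} + 4 κ^{0 + 3} - 1) lowers its degree while \cos{\left(κ \left(0 + 2\right) \right)} integrates cleanly, so parts wins.
- a trigonometric identity — neither the even-power reduction nor the product-to-sum identity applies to this structure.
- integration by parts — yes, a natural case for it.


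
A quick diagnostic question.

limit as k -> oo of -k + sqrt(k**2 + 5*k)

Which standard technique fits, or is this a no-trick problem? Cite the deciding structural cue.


Technique: conjugate multiplication — neither sqrt(k**2 + 5*k) nor k converges alone, so rewrite their difference as a conjugate-rationalized quotient first.


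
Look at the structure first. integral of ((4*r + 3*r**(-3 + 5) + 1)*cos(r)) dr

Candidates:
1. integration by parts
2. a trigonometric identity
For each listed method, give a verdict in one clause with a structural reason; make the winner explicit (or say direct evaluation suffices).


Best approach: integration by parts — (4*r + 3*r**(-3 + 5) + 1) dies after finitely many derivatives while cos(r) cycles under integration — the tabular/parts setup.
- integration by parts — yes — fits the structure here.
- a trigonometric identity: the trigonometric factor has no even power to reduce and no cross-frequency product to convert — the standard power-reduction and product-to-sum identities do not engage it.


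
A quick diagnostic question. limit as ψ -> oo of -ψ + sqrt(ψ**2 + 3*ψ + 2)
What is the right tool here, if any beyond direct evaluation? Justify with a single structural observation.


Method: conjugate multiplication — the ∞ − ∞ radical form is the exact trigger for the conjugate maneuver.


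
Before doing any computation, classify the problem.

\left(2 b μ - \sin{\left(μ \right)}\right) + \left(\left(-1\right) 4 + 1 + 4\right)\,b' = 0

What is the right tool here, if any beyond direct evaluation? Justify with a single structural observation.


Best approach: a linear integrating factor — linear in the unknown with genuine forcing: multiply through by the exponential of the integrated coefficient and the left side closes into one derivative.


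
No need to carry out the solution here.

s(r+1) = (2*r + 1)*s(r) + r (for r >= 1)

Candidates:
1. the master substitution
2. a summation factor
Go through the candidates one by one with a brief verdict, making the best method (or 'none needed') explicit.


Verdict: a summation factor — one-term recursion with variable weight 2*r + 1 is solved by product normalization, not by root-finding.
- the master substitution: the recursion steps by a constant offset, so exponential reindexing is pointless.
- a summation factor: applicable, and directly so.


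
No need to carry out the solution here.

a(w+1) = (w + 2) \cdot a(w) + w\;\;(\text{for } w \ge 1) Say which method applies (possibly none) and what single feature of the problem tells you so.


Diagnosis: a summation factor — an index-dependent multiplier w + 2 rules out characteristic roots; a summation factor converts it to a pure difference.


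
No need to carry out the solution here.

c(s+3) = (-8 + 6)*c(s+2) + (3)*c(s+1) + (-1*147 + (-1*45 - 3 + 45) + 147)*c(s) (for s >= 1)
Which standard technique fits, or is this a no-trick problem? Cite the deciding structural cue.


Technique: the characteristic-root method — shift-invariance with fixed coefficients calls for exponential trials; the characteristic polynomial finds every r^s.


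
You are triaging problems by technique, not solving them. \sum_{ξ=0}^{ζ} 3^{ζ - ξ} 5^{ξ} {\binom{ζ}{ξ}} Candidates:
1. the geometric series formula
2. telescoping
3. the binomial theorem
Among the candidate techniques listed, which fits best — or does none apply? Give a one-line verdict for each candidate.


Technique: the binomial theorem — binomial coefficients against complementary powers of 5 and 3: recognize the binomial expansion and resum.
- the geometric series formula: there is no constant term-to-term ratio.
- telescoping: in the displayed form, no term reappears at a neighboring index to cancel against.
- the binomial theorem — a fit — the right tool for this form.


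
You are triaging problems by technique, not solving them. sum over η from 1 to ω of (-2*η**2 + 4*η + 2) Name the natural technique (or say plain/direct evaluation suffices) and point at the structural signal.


Method: no special technique — nothing telescopes and nothing is geometric; polynomial terms in η sum term by term.


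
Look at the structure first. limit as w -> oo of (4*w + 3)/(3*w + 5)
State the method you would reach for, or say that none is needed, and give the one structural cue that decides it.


Method: dominant-term comparison — as w grows, only the highest-degree terms matter — compare leading terms and read the limit off. l'Hôpital's at-infinity variant applies to the expression viewed as a single quotient; the leading-term comparison is the direct route.


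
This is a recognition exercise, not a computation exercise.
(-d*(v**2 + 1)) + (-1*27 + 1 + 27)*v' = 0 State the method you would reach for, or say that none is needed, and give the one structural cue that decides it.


Verdict: separation of variables — one side of the product carries the independent variable, the other the unknown — the textbook separation shape.


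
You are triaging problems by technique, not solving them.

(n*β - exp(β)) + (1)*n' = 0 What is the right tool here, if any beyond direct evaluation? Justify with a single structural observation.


Technique: a linear integrating factor — the equation is linear in n with coefficient β; multiplying by the integrating factor exp(∫β) makes the left side a perfect derivative.


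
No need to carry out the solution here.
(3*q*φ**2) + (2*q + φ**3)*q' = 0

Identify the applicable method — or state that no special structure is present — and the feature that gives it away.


Best approach: the exact-equation method — the mixed-partials test passes for 3*q*φ**2 and 2*q + φ**3, so a potential function exists as presented.


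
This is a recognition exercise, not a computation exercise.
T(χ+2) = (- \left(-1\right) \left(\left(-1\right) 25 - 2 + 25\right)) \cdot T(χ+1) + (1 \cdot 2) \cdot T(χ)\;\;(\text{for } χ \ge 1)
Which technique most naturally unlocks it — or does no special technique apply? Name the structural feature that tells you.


Diagnosis: the characteristic-root method — fixed numeric weights on consecutive terms and no forcing term added: the root method in its home territory.


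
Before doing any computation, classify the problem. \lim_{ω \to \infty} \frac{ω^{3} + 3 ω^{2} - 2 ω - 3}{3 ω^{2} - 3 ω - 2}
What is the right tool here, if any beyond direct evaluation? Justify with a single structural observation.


Verdict: dominant-term comparison — divide through by the highest power of ω; every lower-order term dies and the dominant terms decide the limit. l'Hôpital's at-infinity variant applies to the expression viewed as a single quotient; the leading-term comparison is the direct route.


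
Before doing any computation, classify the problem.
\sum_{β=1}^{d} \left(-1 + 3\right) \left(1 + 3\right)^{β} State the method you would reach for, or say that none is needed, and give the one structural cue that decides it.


Technique: the geometric series formula — consecutive terms stand in a fixed index-free ratio — the geometric sum formula closes it.


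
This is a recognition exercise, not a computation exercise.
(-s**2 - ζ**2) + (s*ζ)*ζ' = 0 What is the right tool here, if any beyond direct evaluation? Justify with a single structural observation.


Technique: the homogeneous substitution — the slope's numerator and denominator share total degree; set v = ζ/s and the equation drops to separable form. A Bernoulli rewrite works here as the equation stands — the homogeneous substitution is the more immediate reading.


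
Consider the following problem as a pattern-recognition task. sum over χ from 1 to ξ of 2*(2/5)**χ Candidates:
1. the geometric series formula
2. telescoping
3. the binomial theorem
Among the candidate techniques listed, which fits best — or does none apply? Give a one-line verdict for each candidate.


Method: the geometric series formula — check a ratio of consecutive terms: it is 2/5, independent of the index, so the geometric formula closes the sum.
- the geometric series formula: a fit — the right tool for this form.
- telescoping — as presented, consecutive terms share no shifted copy to cancel against — no rewrite is on display to change that.
- the binomial theorem: the terms do not reassemble into a binomial power.


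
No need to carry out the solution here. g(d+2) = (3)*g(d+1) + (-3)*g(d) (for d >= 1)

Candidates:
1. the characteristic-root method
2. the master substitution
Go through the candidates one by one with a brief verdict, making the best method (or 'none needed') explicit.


Method: the characteristic-root method — constant coefficients and linearity mean the ansatz r^d reduces it to solving the characteristic polynomial.
- the characteristic-root method: yes — fits the structure here.
- the master substitution — the recursion steps by a constant offset, so exponential reindexing is pointless.


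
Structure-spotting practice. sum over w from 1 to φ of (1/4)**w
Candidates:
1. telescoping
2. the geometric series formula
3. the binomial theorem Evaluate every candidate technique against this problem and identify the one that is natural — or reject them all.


Method: the geometric series formula — each term is 1/4 times the previous one, so the geometric-series formula applies directly.
- telescoping: writing out consecutive terms as given produces no pairwise cancellation.
- the geometric series formula — applies; the problem has the shape this method handles.
- the binomial theorem — no binomial coefficients pair up with complementary powers here.


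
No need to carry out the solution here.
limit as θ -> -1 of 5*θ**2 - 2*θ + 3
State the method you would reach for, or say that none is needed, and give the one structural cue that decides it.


Technique: no special technique — the expression is continuous at -1 — substitute and evaluate; no indeterminate form appears.


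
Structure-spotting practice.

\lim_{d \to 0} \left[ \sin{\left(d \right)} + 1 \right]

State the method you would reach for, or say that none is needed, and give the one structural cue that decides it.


Diagnosis: no special technique — the function is continuous at 0; evaluation is itself the limit, no machinery required.


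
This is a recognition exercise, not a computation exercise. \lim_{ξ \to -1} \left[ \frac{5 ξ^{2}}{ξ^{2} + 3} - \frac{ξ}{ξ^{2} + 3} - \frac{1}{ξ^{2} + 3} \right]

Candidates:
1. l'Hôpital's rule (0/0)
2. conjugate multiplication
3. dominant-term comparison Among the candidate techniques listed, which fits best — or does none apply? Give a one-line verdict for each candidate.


Verdict: no special technique — no zero denominators, no indeterminate clash at -1 — substitute and read off the value.
- l'Hôpital's rule (0/0): substituting the point produces a determinate value, not a 0 over 0 clash.
- conjugate multiplication: the conjugate move applies to radical differences, which this is not.
- dominant-term comparison — this limit is not decided by comparing polynomial growth at infinity.


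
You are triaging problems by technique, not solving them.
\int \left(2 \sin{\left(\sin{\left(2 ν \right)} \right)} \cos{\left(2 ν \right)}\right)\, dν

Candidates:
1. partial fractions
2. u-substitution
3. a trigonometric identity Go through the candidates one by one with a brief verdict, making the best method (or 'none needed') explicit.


Technique: u-substitution — the only nontrivial dependence routes through \sin{\left(2 ν \right)}, whose derivative supplies the leftover factor up to a constant multiple — u = \sin{\left(2 ν \right)} flattens it.
- partial fractions: there is no rational-function structure to decompose.
- u-substitution — applies; the problem has the shape this method handles.
- a trigonometric identity — the trigonometric factor has no even power to reduce and no cross-frequency product to convert — the standard power-reduction and product-to-sum identities do not engage it.


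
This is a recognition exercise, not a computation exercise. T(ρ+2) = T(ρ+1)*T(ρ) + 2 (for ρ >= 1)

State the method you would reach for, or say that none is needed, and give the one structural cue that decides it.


Verdict: no special technique — each new value is a nonlinear function of earlier ones — scaling arguments and superposition both fail.


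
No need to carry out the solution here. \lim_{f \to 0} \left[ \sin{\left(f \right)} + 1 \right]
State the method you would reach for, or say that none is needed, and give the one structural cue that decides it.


Method: no special technique — no zero denominators, no indeterminate clash at 0 — substitute and read off the value.


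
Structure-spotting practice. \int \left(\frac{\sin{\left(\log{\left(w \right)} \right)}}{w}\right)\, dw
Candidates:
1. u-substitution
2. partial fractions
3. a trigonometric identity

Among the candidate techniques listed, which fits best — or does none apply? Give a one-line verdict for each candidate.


Technique: u-substitution — collected, the integrand has one factor that is, up to a constant, the derivative of an inner expression the rest depends on — substitute for that inner expression.
- u-substitution — a fit — the right tool for this form.
- partial fractions — the expression is not a ratio of polynomials that decomposes further.
- a trigonometric identity: there is no trigonometric structure whose rewriting would simplify the integrand.


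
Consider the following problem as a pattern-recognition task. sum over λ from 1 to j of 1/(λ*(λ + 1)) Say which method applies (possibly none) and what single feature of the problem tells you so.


Best approach: telescoping — the summand 1/(λ*(λ + 1)) decomposes into fractions whose poles differ by an integer shift — the series collapses.


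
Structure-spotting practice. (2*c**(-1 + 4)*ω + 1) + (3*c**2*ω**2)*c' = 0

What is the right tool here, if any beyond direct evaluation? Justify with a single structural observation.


Verdict: the exact-equation method — because the two cross partials coincide, the form is conservative as written — recover its potential in (ω, c).


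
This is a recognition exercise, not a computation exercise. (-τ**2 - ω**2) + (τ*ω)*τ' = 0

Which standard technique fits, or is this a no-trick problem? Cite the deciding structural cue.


Technique: the homogeneous substitution — the slope is degree-zero homogeneous: the ratio substitution v = τ/ω collapses it. Rearranged, this also fits the Bernoulli template directly; the homogeneous substitution reads the structure without the rearrangement.


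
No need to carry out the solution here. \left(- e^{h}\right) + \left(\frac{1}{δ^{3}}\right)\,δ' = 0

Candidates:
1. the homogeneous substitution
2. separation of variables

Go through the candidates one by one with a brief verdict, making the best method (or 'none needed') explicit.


Best approach: separation of variables — a product of single-variable factors, e^{h} and δ^{3} — the textbook separable form.
- the homogeneous substitution: the slope does not depend on the ratio of the variables alone.
- separation of variables — yes — fits the structure here.


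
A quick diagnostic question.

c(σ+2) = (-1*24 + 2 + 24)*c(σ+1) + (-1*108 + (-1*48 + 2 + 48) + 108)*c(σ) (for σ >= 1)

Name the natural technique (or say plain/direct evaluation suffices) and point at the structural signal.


Method: the characteristic-root method — every coefficient is a fixed number and the forcing is zero — substitute r^σ and read off the root equation.


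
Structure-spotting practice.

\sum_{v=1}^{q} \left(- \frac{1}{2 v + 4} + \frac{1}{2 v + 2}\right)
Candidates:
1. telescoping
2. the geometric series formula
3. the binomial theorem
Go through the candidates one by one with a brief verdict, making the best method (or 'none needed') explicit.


Technique: telescoping — a difference of consecutive values of one function (\frac{1}{2 v + 2} at one index and the next) — telescoping by construction.
- telescoping — applicable, and directly so.
- the geometric series formula — the term-to-term ratio changes with the index, so the geometric formula cannot close it.
- the binomial theorem — the summand does not match any term pattern of an expanded binomial power.


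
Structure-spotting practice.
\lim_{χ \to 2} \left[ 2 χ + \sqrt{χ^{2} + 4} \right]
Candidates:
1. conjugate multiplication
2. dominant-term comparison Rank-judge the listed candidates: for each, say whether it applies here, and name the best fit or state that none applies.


Best approach: no special technique — the function is continuous at 2; evaluation is itself the limit, no machinery required.
- conjugate multiplication — the conjugate move applies to radical differences, which this is not.
- dominant-term comparison: leading-power comparison does not apply to this form.


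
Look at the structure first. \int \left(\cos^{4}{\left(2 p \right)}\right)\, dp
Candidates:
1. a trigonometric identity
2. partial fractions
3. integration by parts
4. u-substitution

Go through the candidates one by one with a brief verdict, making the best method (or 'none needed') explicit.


Technique: a trigonometric identity — \cos^{4}{\left(2 p \right)} is an even power — the power-reduction identity rewrites it into first-degree cosines.
- a trigonometric identity — applicable, and directly so.
- partial fractions: the expression is not a ratio of polynomials that decomposes further.
- integration by parts: not the fit here: there is no polynomial factor to ladder down — parts can still close the trigonometric product by recursion, though the identity rewrite is the direct route.
- u-substitution: no subexpression of the integrand pairs with its own derivative as a factor — individual terms may offer their own substitutions, but any change of variable covering the whole integral would have to be constructed from outside the expression.


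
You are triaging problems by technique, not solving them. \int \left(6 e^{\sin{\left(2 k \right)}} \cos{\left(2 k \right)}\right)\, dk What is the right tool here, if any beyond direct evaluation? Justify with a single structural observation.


Technique: u-substitution — collected, the integrand has one factor that is, up to a constant, the derivative of an inner expression the rest depends on — substitute for that inner expression.


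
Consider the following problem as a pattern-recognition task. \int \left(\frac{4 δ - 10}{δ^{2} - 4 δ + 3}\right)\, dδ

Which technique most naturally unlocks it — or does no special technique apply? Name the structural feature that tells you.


Method: partial fractions — the integrand is a proper rational function and its denominator δ^{2} - 4 δ + 3 factors into distinct pieces, so it splits into simple fractions.


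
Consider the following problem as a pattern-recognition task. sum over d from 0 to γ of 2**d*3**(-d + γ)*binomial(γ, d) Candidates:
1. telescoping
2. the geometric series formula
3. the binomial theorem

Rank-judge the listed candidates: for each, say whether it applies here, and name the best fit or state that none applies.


Method: the binomial theorem — binomial coefficients against complementary powers of 2 and 3: recognize the binomial expansion and resum.
- telescoping: in the displayed form, no term reappears at a neighboring index to cancel against.
- the geometric series formula — no single multiplier carries one term to the next throughout the sum.
- the binomial theorem: applicable, and directly so.


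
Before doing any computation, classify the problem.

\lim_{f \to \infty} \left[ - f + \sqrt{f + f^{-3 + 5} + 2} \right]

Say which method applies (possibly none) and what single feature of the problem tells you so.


Diagnosis: conjugate multiplication — this difference gives up after one conjugate multiplication — the radical structure cancels against its conjugate.


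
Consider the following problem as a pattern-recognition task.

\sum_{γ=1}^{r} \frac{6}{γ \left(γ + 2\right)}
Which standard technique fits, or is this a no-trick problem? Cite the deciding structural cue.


Best approach: telescoping — \frac{6}{γ \left(γ + 2\right)} decomposes into shift-paired simple fractions; the series telescopes to finitely many boundary pieces.


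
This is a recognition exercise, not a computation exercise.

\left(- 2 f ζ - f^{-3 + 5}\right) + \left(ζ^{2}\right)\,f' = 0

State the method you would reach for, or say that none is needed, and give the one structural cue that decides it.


Technique: the homogeneous substitution — the slope is degree-zero homogeneous: the ratio substitution v = f/ζ collapses it. Rearranged, this also fits the Bernoulli template directly; the homogeneous substitution reads the structure without the rearrangement.


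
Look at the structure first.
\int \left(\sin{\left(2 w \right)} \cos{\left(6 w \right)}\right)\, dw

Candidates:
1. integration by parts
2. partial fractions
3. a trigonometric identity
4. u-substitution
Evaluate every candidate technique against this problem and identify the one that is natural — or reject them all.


Method: a trigonometric identity — \sin{\left(2 w \right)} \cos{\left(6 w \right)} mixes two frequencies; the product-to-sum identity splits it into single-frequency sinusoids.
- integration by parts: not the natural route: no polynomial-kernel product appears — a recursive parts reduction of the trigonometric product exists, but the identity rewrite is direct.
- partial fractions — the expression is not a ratio of polynomials that decomposes further.
- a trigonometric identity: applicable, and directly so.
- u-substitution: no subexpression of the integrand pairs with its own derivative as a factor — individual terms may offer their own substitutions, but any change of variable covering the whole integral would have to be constructed from outside the expression.


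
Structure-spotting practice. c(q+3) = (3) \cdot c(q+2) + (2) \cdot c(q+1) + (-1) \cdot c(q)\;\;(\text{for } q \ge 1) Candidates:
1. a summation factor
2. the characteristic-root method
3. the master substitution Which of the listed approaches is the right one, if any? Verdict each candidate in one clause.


Technique: the characteristic-root method — try a geometric ansatz r^q: constant coefficients turn the recurrence into one polynomial equation in r.
- a summation factor: a summation factor telescopes one-step recursions; this one carries higher-order memory.
- the characteristic-root method — applicable, and directly so.
- the master substitution: the recursion shifts the index rather than dividing it.


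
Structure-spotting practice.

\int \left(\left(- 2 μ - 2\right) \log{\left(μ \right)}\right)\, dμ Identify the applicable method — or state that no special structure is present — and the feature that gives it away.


Technique: integration by parts — the presence of \log{\left(μ \right)} against a polynomial factor is the standard differentiate-the-log setup.


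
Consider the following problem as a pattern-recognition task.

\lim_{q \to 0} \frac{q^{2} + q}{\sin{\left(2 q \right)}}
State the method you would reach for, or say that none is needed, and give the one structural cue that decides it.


Diagnosis: l'Hôpital's rule (0/0) — substituting 0 gives 0 over 0; differentiate top and bottom once and re-evaluate. A first-order expansion at the point is an equally standard path; the rule packages it.


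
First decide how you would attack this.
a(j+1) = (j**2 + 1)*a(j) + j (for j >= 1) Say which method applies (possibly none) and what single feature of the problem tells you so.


Method: a summation factor — one-term recursion with variable weight j**2 + 1 is solved by product normalization, not by root-finding.


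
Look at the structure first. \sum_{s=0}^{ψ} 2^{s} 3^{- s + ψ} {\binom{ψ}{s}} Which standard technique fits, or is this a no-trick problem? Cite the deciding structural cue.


Diagnosis: the binomial theorem — the binomial coefficients weight matched powers of 2 and 3, which is exactly the expansion of a binomial power.


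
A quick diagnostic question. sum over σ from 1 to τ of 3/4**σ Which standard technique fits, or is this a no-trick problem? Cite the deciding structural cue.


Method: the geometric series formula — consecutive terms stand in a fixed index-free ratio — the geometric sum formula closes it.


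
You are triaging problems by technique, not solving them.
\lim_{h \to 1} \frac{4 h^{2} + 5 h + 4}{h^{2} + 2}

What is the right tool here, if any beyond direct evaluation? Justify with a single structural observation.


Diagnosis: no special technique — nothing blocks direct substitution at 1: plug in and finish.


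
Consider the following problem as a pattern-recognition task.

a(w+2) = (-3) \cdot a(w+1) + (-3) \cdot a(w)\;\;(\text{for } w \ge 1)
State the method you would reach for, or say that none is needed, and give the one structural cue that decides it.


Verdict: the characteristic-root method — because shifting w leaves the equation's coefficients unchanged, exponential trials reduce it to algebra.


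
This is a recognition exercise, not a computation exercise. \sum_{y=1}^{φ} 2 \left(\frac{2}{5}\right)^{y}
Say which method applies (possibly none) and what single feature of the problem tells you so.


Technique: the geometric series formula — consecutive terms stand in a fixed index-free ratio — the geometric sum formula closes it.


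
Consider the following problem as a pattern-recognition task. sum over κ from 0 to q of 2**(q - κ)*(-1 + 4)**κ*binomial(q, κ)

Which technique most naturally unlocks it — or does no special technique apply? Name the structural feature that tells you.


Method: the binomial theorem — the binomial coefficients weight matched powers of (-1 + 4) and 2, which is exactly the expansion of a binomial power.


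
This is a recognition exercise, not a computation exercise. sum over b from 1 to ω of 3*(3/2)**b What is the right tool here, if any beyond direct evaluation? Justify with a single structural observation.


Technique: the geometric series formula — the ratio of consecutive terms is the constant 3/2, independent of the index — a geometric sum.


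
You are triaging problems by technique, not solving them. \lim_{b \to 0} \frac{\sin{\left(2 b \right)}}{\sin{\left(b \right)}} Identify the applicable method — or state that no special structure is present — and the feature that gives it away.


Diagnosis: l'Hôpital's rule (0/0) — substituting 0 gives 0 over 0; differentiate top and bottom once and re-evaluate. A first-order expansion at the point is an equally standard path; the rule packages it.


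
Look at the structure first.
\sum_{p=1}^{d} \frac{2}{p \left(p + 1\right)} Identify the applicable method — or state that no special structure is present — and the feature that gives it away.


Method: telescoping — rewrite \frac{2}{p \left(p + 1\right)} as simple fractions and successive terms eat each other — only the edges survive.


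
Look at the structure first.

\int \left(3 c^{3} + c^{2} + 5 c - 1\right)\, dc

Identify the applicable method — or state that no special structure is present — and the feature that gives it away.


Diagnosis: no special technique — the integrand is a sum of constant multiples of powers of c — integrate term by term.


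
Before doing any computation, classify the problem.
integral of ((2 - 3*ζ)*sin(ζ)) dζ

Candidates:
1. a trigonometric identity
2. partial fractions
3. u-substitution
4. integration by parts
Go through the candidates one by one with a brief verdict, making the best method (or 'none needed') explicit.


Technique: integration by parts — a polynomial factor 2 - 3*ζ multiplies sin(ζ); differentiating 2 - 3*ζ lowers its degree while sin(ζ) integrates cleanly, so parts wins.
- a trigonometric identity — the trigonometric factor has no even power to reduce and no cross-frequency product to convert — the standard power-reduction and product-to-sum identities do not engage it.
- partial fractions — there is no rational-function structure to decompose.
- u-substitution: no subexpression of the integrand pairs with its own derivative as a factor — individual terms may offer their own substitutions, but any change of variable covering the whole integral would have to be constructed from outside the expression.
- integration by parts — applicable, and directly so.


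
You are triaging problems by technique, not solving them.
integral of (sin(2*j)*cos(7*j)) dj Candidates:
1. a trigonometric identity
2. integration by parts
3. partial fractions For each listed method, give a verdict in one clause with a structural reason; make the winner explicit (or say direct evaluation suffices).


Verdict: a trigonometric identity — mixed-frequency products such as sin(2*j)*cos(7*j) are designed for the product-to-sum formula.
- a trigonometric identity — applies; the problem has the shape this method handles.
- integration by parts — not the natural route: no polynomial-kernel product appears — a recursive parts reduction of the trigonometric product exists, but the identity rewrite is direct.
- partial fractions — the expression is not a ratio of polynomials that decomposes further.


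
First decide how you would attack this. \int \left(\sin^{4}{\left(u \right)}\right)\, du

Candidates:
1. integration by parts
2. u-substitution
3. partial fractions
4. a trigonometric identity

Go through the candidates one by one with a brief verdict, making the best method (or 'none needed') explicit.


Diagnosis: a trigonometric identity — the even exponent on \sin^{4}{\left(u \right)} signals one move: rewrite via cos of the doubled angle.
- integration by parts — not the fit here: there is no polynomial factor to ladder down — parts can still close the trigonometric product by recursion, though the identity rewrite is the direct route.
- u-substitution: no subexpression of the integrand serves as a whole-integral substitution inner — individual terms may offer their own, but none carries its derivative as a factor of the full integrand; a working change of variable would have to be constructed from outside the expression.
- partial fractions — the expression is not a ratio of polynomials that decomposes further.
- a trigonometric identity — yes, a natural case for it.


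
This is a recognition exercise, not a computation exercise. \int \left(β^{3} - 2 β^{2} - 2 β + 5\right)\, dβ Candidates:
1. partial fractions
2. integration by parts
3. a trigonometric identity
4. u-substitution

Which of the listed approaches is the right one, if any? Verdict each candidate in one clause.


Method: no special technique — every term is a constant multiple of a power of β; term-wise power-rule integration needs no preliminary transformation.
- partial fractions — the expression is not a ratio of polynomials that decomposes further.
- integration by parts: splitting off a factor buys nothing — the integrand integrates directly without parts.
- a trigonometric identity: with no trigonometric functions present, identity rewriting has no target.
- u-substitution: any workable substitution here is cosmetic — the integrand is already in directly integrable form.


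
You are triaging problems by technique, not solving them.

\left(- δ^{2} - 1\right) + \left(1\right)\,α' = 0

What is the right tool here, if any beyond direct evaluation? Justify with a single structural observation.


Diagnosis: no special technique — the slope is a function of δ alone, so integrate both sides directly.


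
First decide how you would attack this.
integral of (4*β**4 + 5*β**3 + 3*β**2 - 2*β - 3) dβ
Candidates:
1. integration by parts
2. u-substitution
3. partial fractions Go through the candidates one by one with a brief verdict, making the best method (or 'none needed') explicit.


Diagnosis: no special technique — a term-by-term power-rule job in β; no substitution or rearrangement earns its keep here.
- integration by parts — parts would only shuffle a directly integrable integrand.
- u-substitution: no substitution does more than relabel what direct integration already handles.
- partial fractions: the expression is not a ratio of polynomials that decomposes further.


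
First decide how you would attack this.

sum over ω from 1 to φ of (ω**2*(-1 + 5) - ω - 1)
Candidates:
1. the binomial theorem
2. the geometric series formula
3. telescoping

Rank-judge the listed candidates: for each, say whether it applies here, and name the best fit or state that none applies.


Best approach: no special technique — no cancellation, no constant ratio, no binomial weights — just polynomial terms summed directly.
- the binomial theorem: no binomial coefficients pair with matched powers.
- the geometric series formula — consecutive terms are not related by a fixed multiplier.
- telescoping — as presented, consecutive terms share no shifted copy to cancel against — no rewrite is on display to change that.


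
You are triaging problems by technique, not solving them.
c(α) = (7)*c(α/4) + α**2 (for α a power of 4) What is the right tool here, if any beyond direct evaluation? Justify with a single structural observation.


Diagnosis: the master substitution — the argument contracts 4-fold per step: reindex α exponentially and solve the linear recurrence in the new index.


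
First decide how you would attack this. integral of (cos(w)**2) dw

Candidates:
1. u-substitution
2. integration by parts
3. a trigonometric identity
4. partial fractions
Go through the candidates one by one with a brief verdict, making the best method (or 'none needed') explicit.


Diagnosis: a trigonometric identity — an even power like cos(w)**2 flattens under the half-angle identity into first-degree cosines you can integrate directly.
- u-substitution — no subexpression of the integrand serves as a whole-integral substitution inner — individual terms may offer their own, but none carries its derivative as a factor of the full integrand; a working change of variable would have to be constructed from outside the expression.
- integration by parts — not the natural route: no polynomial-kernel product appears — a recursive parts reduction of the trigonometric product exists, but the identity rewrite is direct.
- a trigonometric identity: a fit — the right tool for this form.
- partial fractions — the expression is not a ratio of polynomials that decomposes further.
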